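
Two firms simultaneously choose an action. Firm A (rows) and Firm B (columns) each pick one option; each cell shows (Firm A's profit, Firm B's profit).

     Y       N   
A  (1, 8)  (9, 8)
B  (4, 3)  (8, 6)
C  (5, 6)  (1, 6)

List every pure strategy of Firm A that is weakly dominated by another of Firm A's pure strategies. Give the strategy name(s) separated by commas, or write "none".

none

A is not dominated — it holds its own against B at N (9>8); C at N (9>1).
Nothing dominates B: A at Y (4>1); C at N (8>1).
Nothing dominates C: A at Y (5>1); B at Y (5>4).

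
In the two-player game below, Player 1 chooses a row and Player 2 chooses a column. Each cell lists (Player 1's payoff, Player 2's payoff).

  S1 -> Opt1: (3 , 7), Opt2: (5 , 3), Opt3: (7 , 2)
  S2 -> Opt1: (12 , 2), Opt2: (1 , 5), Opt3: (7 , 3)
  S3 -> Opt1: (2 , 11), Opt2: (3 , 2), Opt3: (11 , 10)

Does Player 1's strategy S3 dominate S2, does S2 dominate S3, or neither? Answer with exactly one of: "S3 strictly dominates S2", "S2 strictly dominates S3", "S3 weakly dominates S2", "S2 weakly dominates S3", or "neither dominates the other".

S3's payoffs vs S2's, by Player 2's action — Opt1: 2<12, Opt2: 3>1, Opt3: 11>7.
S3 does better at Opt2, Opt3 but worse at Opt1; neither strategy dominates the other.

neither dominates the other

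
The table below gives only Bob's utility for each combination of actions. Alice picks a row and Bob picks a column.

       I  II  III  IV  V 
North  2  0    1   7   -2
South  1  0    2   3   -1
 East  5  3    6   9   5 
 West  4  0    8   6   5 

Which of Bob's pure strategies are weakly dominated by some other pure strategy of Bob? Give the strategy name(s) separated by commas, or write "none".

I, II, V

I: dominated, since IV does at least as well everywhere (North: 7>2, South: 3>1, East: 9>5, West: 6>4).
I weakly dominates II — North: 2>0, South: 1>0, East: 5>3, West: 4>0.
III is not dominated — it holds its own against I at South (2>1); II at North (1>0); IV at West (8>6); V at North (1>-2).
IV is not dominated — it holds its own against I at North (7>2); II at North (7>0); III at North (7>1); V at North (7>-2).
III weakly dominates V — North: 1>-2, South: 2>-1, East: 6>5, West: 8>5.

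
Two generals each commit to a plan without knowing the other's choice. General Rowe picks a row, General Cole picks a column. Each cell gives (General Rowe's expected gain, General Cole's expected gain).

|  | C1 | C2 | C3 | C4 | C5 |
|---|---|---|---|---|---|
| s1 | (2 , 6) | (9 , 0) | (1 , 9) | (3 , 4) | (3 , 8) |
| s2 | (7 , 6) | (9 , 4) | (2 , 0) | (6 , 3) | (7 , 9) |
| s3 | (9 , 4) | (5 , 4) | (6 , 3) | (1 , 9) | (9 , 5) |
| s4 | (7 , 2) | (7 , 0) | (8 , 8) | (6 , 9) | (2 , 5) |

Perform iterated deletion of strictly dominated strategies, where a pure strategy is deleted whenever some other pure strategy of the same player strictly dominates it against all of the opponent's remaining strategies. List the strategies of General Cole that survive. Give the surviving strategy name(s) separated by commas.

C4, C5

General Cole's strategy C1 is strictly dominated by C5 (s1: 8>6, s2: 9>6, s3: 5>4, s4: 5>2) and is removed.
Column C2 is eliminated: C5 beats it against every remaining row (s1: 8>0, s2: 9>4, s3: 5>4, s4: 5>0).
General Rowe's strategy s1 is strictly dominated by s2 (C3: 2>1, C4: 6>3, C5: 7>3) and is removed.
For General Cole, C4 strictly dominates C3 on the remaining rows (s2: 3>0, s3: 9>3, s4: 9>8); eliminate C3.
Among the remaining strategies, none is strictly dominated by another pure strategy of the same player, so the elimination stops.
Surviving strategies — General Rowe: {s2, s3, s4}; General Cole: {C4, C5}.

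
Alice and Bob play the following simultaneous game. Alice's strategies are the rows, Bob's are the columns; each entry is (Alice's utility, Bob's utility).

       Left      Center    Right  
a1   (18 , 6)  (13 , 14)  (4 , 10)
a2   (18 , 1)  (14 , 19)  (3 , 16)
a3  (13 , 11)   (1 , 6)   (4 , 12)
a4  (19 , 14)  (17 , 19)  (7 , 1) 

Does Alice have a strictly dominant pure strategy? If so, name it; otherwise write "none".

a4

a4 vs a1: Left: 19>18, Center: 17>13, Right: 7>4.
a4 vs a2: Left: 19>18, Center: 17>14, Right: 7>3.
a4 vs a3: Left: 19>13, Center: 17>1, Right: 7>4.
a4 strictly beats every other strategy against every opponent action, so it is strictly dominant.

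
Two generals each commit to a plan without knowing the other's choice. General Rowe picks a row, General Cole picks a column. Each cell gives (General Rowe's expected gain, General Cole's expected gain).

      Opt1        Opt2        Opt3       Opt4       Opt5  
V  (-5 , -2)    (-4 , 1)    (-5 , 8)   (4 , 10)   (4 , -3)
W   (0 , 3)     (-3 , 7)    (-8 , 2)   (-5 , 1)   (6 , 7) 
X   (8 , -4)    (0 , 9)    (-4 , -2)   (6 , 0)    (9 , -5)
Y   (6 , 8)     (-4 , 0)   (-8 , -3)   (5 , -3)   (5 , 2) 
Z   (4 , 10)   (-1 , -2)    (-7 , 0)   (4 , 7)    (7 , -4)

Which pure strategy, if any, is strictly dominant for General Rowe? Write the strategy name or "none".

X

X vs V: Opt1: 8>-5, Opt2: 0>-4, Opt3: -4>-5, Opt4: 6>4, Opt5: 9>4.
X vs W: Opt1: 8>0, Opt2: 0>-3, Opt3: -4>-8, Opt4: 6>-5, Opt5: 9>6.
X vs Y: Opt1: 8>6, Opt2: 0>-4, Opt3: -4>-8, Opt4: 6>5, Opt5: 9>5.
X vs Z: Opt1: 8>4, Opt2: 0>-1, Opt3: -4>-7, Opt4: 6>4, Opt5: 9>7.
X strictly beats every other strategy against every opponent action, so it is strictly dominant.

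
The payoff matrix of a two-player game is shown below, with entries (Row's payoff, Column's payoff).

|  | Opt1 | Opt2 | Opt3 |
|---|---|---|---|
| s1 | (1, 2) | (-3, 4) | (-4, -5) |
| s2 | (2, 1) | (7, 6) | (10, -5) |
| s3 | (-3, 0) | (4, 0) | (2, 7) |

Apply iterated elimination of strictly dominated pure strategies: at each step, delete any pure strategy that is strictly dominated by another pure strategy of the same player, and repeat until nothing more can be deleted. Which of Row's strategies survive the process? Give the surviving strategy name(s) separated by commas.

s2

Row's strategy s1 is strictly dominated by s2 (Opt1: 2>1, Opt2: 7>-3, Opt3: 10>-4) and is removed.
Row's strategy s3 is strictly dominated by s2 (Opt1: 2>-3, Opt2: 7>4, Opt3: 10>2) and is removed.
For Column, Opt2 strictly dominates Opt1 on the remaining rows (s2: 6>1); eliminate Opt1.
Column Opt3 is eliminated: Opt2 beats it against every remaining row (s2: 6>-5).
Among the remaining strategies, none is strictly dominated by another pure strategy of the same player, so the elimination stops.
Surviving strategies — Row: {s2}; Column: {Opt2}.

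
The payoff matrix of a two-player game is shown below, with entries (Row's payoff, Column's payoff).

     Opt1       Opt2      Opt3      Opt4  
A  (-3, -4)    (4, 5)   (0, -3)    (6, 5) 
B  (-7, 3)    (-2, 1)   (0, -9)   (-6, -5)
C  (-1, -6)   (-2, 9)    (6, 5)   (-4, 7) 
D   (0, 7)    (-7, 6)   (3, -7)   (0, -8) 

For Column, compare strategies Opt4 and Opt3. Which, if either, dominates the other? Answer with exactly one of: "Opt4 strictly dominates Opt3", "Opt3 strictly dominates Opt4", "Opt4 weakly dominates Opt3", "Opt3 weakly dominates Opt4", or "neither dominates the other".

neither dominates the other

Compare Opt4 to Opt3 across each choice by Row: A: 5>-3, B: -5>-9, C: 7>5, D: -8<-7.
Opt4 does better at A, B, C but worse at D; neither strategy dominates the other.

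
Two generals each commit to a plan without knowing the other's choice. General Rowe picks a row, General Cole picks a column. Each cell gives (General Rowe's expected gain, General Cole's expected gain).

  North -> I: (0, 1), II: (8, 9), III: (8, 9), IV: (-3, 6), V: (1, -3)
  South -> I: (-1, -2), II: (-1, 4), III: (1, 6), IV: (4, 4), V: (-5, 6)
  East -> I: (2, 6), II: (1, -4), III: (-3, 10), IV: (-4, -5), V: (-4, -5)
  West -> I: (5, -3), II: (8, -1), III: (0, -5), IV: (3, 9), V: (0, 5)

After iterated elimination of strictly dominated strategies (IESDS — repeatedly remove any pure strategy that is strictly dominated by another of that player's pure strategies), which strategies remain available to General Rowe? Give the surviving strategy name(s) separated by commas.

For General Rowe, West strictly dominates East on the remaining columns (I: 5>2, II: 8>1, III: 0>-3, IV: 3>-4, V: 0>-4); eliminate East.
Column I is eliminated: II beats it against every remaining row (North: 9>1, South: 4>-2, West: -1>-3).
Among the remaining strategies, none is strictly dominated by another pure strategy of the same player, so the elimination stops.
Surviving strategies — General Rowe: {North, South, West}; General Cole: {II, III, IV, V}.

North, South, West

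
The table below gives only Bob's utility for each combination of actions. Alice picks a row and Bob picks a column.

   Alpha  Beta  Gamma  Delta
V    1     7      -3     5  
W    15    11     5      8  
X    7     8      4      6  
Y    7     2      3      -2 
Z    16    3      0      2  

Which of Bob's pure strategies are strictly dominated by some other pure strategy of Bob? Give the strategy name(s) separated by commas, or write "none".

Alpha is not dominated — it holds its own against Beta at W (15>11); Gamma at V (1>-3); Delta at W (15>8).
Nothing dominates Beta: Alpha at V (7>1); Gamma at V (7>-3); Delta at V (7>5).
Gamma: dominated, since Alpha does at least as well everywhere (V: 1>-3, W: 15>5, X: 7>4, Y: 7>3, Z: 16>0).
Beta strictly dominates Delta — V: 7>5, W: 11>8, X: 8>6, Y: 2>-2, Z: 3>2.

Gamma, Delta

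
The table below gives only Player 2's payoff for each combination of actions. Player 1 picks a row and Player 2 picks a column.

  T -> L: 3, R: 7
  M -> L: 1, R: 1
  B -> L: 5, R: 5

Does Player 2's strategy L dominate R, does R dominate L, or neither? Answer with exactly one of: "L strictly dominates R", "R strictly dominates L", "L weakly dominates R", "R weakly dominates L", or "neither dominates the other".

Compare L to R across each opponent action: T: 3<7, M: 1=1, B: 5=5.
R is at least as good everywhere and strictly better somewhere (tied at M, B), so R weakly dominates L.

R weakly dominates L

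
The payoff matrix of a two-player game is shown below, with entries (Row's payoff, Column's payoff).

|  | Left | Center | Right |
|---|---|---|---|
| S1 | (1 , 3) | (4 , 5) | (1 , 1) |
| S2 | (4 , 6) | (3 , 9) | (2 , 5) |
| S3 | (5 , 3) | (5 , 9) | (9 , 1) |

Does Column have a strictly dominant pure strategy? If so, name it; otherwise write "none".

Center

Center vs Left: S1: 5>3, S2: 9>6, S3: 9>3.
Center vs Right: S1: 5>1, S2: 9>5, S3: 9>1.
Center strictly beats every other strategy against every opponent action, so it is strictly dominant.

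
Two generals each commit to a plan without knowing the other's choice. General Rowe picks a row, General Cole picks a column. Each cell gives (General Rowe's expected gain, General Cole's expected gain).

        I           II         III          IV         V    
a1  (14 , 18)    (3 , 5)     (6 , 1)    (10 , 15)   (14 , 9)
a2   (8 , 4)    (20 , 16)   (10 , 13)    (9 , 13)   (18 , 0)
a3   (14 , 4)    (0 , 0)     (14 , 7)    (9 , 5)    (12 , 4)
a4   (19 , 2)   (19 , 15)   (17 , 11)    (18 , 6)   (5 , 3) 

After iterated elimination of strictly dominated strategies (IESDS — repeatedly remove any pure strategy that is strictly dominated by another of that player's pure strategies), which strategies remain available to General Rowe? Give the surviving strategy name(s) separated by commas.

a2

For General Cole, IV strictly dominates V on the remaining rows (a1: 15>9, a2: 13>0, a3: 5>4, a4: 6>3); eliminate V.
General Rowe's strategy a1 is strictly dominated by a4 (I: 19>14, II: 19>3, III: 17>6, IV: 18>10) and is removed.
Row a3 is eliminated: a4 beats it against every remaining column (I: 19>14, II: 19>0, III: 17>14, IV: 18>9).
General Cole's strategy I is strictly dominated by II (a2: 16>4, a4: 15>2) and is removed.
Column III is eliminated: II beats it against every remaining row (a2: 16>13, a4: 15>11).
For General Cole, II strictly dominates IV on the remaining rows (a2: 16>13, a4: 15>6); eliminate IV.
Row a4 is eliminated: a2 beats it against every remaining column (II: 20>19).
Among the remaining strategies, none is strictly dominated by another pure strategy of the same player, so the elimination stops.
Surviving strategies — General Rowe: {a2}; General Cole: {II}.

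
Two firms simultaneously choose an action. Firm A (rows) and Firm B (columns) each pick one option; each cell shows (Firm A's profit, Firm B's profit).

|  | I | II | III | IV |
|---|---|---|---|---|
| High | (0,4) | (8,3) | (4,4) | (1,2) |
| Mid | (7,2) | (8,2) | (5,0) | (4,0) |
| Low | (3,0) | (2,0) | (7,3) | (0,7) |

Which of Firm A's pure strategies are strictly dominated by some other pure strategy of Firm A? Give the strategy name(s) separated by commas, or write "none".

none

High: no other strategy beats it everywhere (Mid at II (8=8); Low at II (8>2)).
Nothing dominates Mid: High at I (7>0); Low at I (7>3).
Low is not dominated — it holds its own against High at I (3>0); Mid at III (7>5).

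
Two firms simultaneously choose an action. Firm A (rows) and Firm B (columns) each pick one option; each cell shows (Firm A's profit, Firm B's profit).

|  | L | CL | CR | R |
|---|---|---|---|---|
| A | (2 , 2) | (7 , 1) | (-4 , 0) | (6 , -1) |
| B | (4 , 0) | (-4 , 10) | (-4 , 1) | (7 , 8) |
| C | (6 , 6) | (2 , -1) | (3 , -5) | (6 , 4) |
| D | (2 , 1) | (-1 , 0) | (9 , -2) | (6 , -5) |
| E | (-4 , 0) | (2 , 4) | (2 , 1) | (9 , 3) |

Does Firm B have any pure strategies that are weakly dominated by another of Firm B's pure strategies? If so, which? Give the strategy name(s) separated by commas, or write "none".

L is not dominated — it holds its own against CL at A (2>1); CR at A (2>0); R at A (2>-1).
CL is not dominated — it holds its own against L at B (10>0); CR at A (1>0); R at A (1>-1).
CR: dominated, since CL does at least as well everywhere (A: 1>0, B: 10>1, C: -1>-5, D: 0>-2, E: 4>1).
Nothing dominates R: L at B (8>0); CL at C (4>-1); CR at B (8>1).

CR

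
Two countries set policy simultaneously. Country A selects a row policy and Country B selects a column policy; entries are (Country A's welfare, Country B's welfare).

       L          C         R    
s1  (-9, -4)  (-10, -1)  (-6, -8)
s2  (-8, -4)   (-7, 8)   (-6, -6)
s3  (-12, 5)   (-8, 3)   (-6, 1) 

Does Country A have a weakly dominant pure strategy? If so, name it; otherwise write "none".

s2 vs s1: L: -8>-9, C: -7>-10, R: -6=-6.
s2 vs s3: L: -8>-12, C: -7>-8, R: -6=-6.
s2 is at least as good as every other strategy against every opponent action, so it is weakly dominant.

s2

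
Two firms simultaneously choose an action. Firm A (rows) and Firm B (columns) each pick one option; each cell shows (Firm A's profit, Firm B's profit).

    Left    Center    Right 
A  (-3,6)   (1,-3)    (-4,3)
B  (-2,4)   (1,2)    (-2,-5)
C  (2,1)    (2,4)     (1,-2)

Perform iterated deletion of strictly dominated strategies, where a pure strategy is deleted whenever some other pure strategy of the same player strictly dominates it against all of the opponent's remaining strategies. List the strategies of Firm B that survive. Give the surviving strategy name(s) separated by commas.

For Firm A, C strictly dominates A on the remaining columns (Left: 2>-3, Center: 2>1, Right: 1>-4); eliminate A.
For Firm A, C strictly dominates B on the remaining columns (Left: 2>-2, Center: 2>1, Right: 1>-2); eliminate B.
Firm B's strategy Left is strictly dominated by Center (C: 4>1) and is removed.
Column Right is eliminated: Center beats it against every remaining row (C: 4>-2).
Among the remaining strategies, none is strictly dominated by another pure strategy of the same player, so the elimination stops.
Surviving strategies — Firm A: {C}; Firm B: {Center}.

Center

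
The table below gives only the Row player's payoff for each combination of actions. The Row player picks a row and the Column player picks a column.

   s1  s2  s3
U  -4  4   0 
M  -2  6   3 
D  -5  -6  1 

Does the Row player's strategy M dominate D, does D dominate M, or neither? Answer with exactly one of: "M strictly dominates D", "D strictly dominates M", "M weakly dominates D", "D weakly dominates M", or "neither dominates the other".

M's payoffs vs D's, by the Column player's action — s1: -2>-5, s2: 6>-6, s3: 3>1.
Every comparison favours M, so M strictly dominates D.

M strictly dominates D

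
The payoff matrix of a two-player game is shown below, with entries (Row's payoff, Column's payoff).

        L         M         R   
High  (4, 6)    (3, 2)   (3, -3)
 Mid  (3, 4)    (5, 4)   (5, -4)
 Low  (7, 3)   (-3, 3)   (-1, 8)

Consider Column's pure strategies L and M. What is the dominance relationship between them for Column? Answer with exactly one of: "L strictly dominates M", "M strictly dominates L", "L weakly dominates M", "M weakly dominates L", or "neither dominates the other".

Compare L to M across each choice by Row: High: 6>2, Mid: 4=4, Low: 3=3.
L is at least as good everywhere and strictly better somewhere (tied only at Mid, Low), so L weakly but not strictly dominates M.

L weakly dominates M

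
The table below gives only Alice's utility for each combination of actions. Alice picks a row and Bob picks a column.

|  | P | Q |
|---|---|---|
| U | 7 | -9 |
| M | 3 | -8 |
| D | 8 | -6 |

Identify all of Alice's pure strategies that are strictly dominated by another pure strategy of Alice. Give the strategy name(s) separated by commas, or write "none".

U is strictly dominated by D (P: 8>7, Q: -6>-9).
D strictly dominates M — P: 8>3, Q: -6>-8.
Nothing dominates D: U at P (8>7); M at P (8>3).

U, M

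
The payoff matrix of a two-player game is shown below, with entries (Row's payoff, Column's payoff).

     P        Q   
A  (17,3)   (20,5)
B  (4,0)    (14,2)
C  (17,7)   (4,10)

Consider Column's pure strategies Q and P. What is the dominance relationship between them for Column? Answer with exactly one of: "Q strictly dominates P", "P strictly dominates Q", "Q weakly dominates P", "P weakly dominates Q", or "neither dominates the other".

Compare Q to P across every action of Row: A: 5>3, B: 2>0, C: 10>7.
Every comparison favours Q, so Q strictly dominates P.

Q strictly dominates P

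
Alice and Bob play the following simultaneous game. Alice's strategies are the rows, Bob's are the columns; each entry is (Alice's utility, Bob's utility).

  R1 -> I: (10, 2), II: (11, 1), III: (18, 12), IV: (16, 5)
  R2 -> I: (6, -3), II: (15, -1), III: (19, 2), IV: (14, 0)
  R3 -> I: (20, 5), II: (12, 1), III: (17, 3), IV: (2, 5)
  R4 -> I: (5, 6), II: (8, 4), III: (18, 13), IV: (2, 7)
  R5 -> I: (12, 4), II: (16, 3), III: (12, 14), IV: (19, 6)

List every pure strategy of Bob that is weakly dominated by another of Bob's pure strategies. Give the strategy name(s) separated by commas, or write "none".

I, II

IV weakly dominates I — R1: 5>2, R2: 0>-3, R3: 5=5, R4: 7>6, R5: 6>4.
II is weakly dominated by III (R1: 12>1, R2: 2>-1, R3: 3>1, R4: 13>4, R5: 14>3).
III is not dominated — it holds its own against I at R1 (12>2); II at R1 (12>1); IV at R1 (12>5).
Nothing dominates IV: I at R1 (5>2); II at R1 (5>1); III at R3 (5>3).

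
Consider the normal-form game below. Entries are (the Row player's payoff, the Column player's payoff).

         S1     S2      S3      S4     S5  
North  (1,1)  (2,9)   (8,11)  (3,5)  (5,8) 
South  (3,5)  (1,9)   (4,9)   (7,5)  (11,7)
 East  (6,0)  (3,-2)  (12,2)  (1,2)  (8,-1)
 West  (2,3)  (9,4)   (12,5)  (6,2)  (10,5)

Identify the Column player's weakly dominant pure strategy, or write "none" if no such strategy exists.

S3 vs S1: North: 11>1, South: 9>5, East: 2>0, West: 5>3.
S3 vs S2: North: 11>9, South: 9=9, East: 2>-2, West: 5>4.
S3 vs S4: North: 11>5, South: 9>5, East: 2=2, West: 5>2.
S3 vs S5: North: 11>8, South: 9>7, East: 2>-1, West: 5=5.
S3 is at least as good as every other strategy against every opponent action, so it is weakly dominant.

S3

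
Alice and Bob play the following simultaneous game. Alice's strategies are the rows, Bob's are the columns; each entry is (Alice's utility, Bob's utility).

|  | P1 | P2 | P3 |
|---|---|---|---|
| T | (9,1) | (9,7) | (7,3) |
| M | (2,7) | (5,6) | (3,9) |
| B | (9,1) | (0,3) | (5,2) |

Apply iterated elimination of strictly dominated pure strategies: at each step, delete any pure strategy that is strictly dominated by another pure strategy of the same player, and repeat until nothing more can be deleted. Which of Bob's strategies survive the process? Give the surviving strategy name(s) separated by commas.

For Alice, T strictly dominates M on the remaining columns (P1: 9>2, P2: 9>5, P3: 7>3); eliminate M.
For Bob, P2 strictly dominates P1 on the remaining rows (T: 7>1, B: 3>1); eliminate P1.
For Alice, T strictly dominates B on the remaining columns (P2: 9>0, P3: 7>5); eliminate B.
Bob's strategy P3 is strictly dominated by P2 (T: 7>3) and is removed.
Among the remaining strategies, none is strictly dominated by another pure strategy of the same player, so the elimination stops.
Surviving strategies — Alice: {T}; Bob: {P2}.

P2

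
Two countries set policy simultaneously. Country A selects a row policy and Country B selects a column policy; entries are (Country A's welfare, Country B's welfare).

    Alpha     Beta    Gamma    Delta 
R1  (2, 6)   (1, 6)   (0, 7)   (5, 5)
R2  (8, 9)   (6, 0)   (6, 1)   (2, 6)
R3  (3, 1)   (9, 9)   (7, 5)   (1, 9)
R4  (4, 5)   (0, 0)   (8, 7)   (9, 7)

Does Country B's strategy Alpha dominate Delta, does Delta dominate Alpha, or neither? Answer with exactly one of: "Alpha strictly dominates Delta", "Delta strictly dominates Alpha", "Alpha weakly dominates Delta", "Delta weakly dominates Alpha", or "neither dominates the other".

Alpha's payoffs vs Delta's, by Country A's action — R1: 6>5, R2: 9>6, R3: 1<9, R4: 5<7.
Alpha does better at R1, R2 but worse at R3, R4; neither strategy dominates the other.

neither dominates the other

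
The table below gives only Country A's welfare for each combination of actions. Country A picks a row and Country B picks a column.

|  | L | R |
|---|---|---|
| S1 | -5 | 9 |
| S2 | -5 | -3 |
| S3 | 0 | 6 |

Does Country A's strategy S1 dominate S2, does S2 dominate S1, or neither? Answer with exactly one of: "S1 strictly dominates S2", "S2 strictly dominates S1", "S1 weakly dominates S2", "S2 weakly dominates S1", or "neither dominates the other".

S1 weakly dominates S2

Compare S1 to S2 across each opponent action: L: -5=-5, R: 9>-3.
S1 is at least as good everywhere and strictly better somewhere (tied only at L), so S1 weakly but not strictly dominates S2.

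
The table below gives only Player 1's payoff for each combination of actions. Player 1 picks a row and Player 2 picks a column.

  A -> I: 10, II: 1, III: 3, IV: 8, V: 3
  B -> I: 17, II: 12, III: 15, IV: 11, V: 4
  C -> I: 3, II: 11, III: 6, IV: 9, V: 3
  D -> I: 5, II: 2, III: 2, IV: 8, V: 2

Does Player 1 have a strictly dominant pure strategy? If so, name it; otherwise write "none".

B

B vs A: I: 17>10, II: 12>1, III: 15>3, IV: 11>8, V: 4>3.
B vs C: I: 17>3, II: 12>11, III: 15>6, IV: 11>9, V: 4>3.
B vs D: I: 17>5, II: 12>2, III: 15>2, IV: 11>8, V: 4>2.
B strictly beats every other strategy against every opponent action, so it is strictly dominant.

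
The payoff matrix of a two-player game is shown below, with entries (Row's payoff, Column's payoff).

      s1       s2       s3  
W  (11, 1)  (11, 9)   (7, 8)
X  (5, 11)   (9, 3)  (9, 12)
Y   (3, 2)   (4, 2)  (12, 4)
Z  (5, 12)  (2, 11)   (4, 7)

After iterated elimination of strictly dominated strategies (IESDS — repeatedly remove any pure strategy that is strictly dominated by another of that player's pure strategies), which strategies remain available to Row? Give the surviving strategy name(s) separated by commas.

Row Z is eliminated: W beats it against every remaining column (s1: 11>5, s2: 11>2, s3: 7>4).
Column's strategy s1 is strictly dominated by s3 (W: 8>1, X: 12>11, Y: 4>2) and is removed.
Among the remaining strategies, none is strictly dominated by another pure strategy of the same player, so the elimination stops.
Surviving strategies — Row: {W, X, Y}; Column: {s2, s3}.

W, X, Y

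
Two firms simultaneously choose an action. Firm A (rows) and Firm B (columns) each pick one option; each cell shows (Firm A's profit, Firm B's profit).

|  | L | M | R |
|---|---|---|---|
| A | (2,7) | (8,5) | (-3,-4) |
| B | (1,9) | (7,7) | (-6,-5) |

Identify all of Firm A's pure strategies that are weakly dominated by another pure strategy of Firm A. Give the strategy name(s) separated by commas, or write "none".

A is not dominated — it holds its own against B at L (2>1).
B: dominated, since A does at least as well everywhere (L: 2>1, M: 8>7, R: -3>-6).

B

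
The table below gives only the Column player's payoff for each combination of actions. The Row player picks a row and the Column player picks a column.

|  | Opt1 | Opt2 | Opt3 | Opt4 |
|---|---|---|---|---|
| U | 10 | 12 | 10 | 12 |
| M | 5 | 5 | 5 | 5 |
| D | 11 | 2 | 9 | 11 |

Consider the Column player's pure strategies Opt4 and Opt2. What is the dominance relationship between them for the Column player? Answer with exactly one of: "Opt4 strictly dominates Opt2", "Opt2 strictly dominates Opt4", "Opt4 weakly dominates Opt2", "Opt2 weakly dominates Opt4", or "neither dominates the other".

Opt4 weakly dominates Opt2

Opt4's payoffs vs Opt2's, by the Row player's action — U: 12=12, M: 5=5, D: 11>2.
Opt4 is at least as good everywhere and strictly better somewhere (tied only at U, M), so Opt4 weakly but not strictly dominates Opt2.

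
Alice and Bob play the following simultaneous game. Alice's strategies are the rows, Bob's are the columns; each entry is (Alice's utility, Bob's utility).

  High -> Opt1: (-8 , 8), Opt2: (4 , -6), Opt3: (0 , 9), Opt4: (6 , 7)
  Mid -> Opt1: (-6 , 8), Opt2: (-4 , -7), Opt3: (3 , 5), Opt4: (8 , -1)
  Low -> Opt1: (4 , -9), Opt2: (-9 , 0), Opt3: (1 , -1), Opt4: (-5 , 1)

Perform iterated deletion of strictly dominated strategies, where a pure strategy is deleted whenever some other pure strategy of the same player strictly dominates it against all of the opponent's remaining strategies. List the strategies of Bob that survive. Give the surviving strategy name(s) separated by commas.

Bob's strategy Opt2 is strictly dominated by Opt4 (High: 7>-6, Mid: -1>-7, Low: 1>0) and is removed.
For Alice, Mid strictly dominates High on the remaining columns (Opt1: -6>-8, Opt3: 3>0, Opt4: 8>6); eliminate High.
Among the remaining strategies, none is strictly dominated by another pure strategy of the same player, so the elimination stops.
Surviving strategies — Alice: {Mid, Low}; Bob: {Opt1, Opt3, Opt4}.

Opt1, Opt3, Opt4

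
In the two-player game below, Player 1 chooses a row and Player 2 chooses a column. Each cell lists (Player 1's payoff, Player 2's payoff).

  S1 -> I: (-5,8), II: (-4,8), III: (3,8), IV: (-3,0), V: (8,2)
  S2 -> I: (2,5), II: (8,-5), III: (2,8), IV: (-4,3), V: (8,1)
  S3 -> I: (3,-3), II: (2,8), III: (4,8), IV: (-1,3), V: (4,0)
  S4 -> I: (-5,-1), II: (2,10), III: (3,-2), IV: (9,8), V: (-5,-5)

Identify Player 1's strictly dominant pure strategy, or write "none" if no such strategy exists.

none

S1 fails to dominate S2 at I (-5<2).
S2 fails to dominate S1 at III (2<3).
S3 fails to dominate S1 at V (4<8).
S4 fails to dominate S1 at I (-5=-5).
No single strategy dominates all the others.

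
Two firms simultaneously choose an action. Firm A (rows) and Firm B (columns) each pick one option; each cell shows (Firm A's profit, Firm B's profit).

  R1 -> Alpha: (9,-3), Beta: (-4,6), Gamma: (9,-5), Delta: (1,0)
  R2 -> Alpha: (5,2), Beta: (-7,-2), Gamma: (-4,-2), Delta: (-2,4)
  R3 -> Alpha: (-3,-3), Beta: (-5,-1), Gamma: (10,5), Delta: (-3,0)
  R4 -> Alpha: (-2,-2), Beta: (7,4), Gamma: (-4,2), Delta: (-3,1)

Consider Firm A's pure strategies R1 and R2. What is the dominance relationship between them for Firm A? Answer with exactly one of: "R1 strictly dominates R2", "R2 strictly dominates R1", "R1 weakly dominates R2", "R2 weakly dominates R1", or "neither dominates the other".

R1's payoffs vs R2's, by Firm B's action — Alpha: 9>5, Beta: -4>-7, Gamma: 9>-4, Delta: 1>-2.
Every comparison favours R1, so R1 strictly dominates R2.

R1 strictly dominates R2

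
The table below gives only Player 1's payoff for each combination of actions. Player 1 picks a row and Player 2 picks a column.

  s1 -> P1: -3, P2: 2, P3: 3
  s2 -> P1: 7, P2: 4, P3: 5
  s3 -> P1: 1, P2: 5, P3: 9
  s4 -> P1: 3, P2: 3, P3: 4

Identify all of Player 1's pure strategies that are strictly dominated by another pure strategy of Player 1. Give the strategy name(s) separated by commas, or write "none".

s1 is strictly dominated by s2 (P1: 7>-3, P2: 4>2, P3: 5>3).
s2 is not dominated — it holds its own against s1 at P1 (7>-3); s3 at P1 (7>1); s4 at P1 (7>3).
s3 is not dominated — it holds its own against s1 at P1 (1>-3); s2 at P2 (5>4); s4 at P2 (5>3).
s4: dominated, since s2 does at least as well everywhere (P1: 7>3, P2: 4>3, P3: 5>4).

s1, s4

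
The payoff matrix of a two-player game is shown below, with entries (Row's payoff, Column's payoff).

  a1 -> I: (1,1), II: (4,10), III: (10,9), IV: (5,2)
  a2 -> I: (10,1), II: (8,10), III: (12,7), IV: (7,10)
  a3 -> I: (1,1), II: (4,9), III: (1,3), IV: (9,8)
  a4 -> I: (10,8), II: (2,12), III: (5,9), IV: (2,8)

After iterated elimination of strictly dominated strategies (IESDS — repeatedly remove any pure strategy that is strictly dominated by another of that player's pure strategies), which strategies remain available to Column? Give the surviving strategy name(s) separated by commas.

Row a1 is eliminated: a2 beats it against every remaining column (I: 10>1, II: 8>4, III: 12>10, IV: 7>5).
Column I is eliminated: II beats it against every remaining row (a2: 10>1, a3: 9>1, a4: 12>8).
Row a4 is eliminated: a2 beats it against every remaining column (II: 8>2, III: 12>5, IV: 7>2).
Column III is eliminated: II beats it against every remaining row (a2: 10>7, a3: 9>3).
Among the remaining strategies, none is strictly dominated by another pure strategy of the same player, so the elimination stops.
Surviving strategies — Row: {a2, a3}; Column: {II, IV}.

II, IV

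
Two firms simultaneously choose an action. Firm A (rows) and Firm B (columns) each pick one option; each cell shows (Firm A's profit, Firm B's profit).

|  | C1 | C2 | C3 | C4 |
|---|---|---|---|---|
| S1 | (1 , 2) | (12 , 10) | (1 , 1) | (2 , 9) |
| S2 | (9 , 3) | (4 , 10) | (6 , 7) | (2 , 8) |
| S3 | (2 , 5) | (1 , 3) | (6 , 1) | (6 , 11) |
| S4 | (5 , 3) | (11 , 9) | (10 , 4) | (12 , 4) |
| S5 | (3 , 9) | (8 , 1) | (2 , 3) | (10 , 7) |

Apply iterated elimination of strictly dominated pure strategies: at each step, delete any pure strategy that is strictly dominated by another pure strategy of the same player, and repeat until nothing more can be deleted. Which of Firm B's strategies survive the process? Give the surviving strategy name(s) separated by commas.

Row S3 is eliminated: S4 beats it against every remaining column (C1: 5>2, C2: 11>1, C3: 10>6, C4: 12>6).
For Firm A, S4 strictly dominates S5 on the remaining columns (C1: 5>3, C2: 11>8, C3: 10>2, C4: 12>10); eliminate S5.
Column C1 is eliminated: C2 beats it against every remaining row (S1: 10>2, S2: 10>3, S4: 9>3).
Firm A's strategy S2 is strictly dominated by S4 (C2: 11>4, C3: 10>6, C4: 12>2) and is removed.
Firm B's strategy C3 is strictly dominated by C2 (S1: 10>1, S4: 9>4) and is removed.
Firm B's strategy C4 is strictly dominated by C2 (S1: 10>9, S4: 9>4) and is removed.
Firm A's strategy S4 is strictly dominated by S1 (C2: 12>11) and is removed.
Among the remaining strategies, none is strictly dominated by another pure strategy of the same player, so the elimination stops.
Surviving strategies — Firm A: {S1}; Firm B: {C2}.

C2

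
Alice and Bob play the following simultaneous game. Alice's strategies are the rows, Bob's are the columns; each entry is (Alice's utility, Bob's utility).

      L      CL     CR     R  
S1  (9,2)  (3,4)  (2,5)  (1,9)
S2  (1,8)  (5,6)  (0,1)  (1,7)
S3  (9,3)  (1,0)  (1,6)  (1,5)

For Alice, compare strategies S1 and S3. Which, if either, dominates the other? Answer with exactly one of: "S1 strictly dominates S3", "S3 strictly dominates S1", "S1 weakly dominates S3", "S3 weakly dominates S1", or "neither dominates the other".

Compare S1 to S3 across each opponent action: L: 9=9, CL: 3>1, CR: 2>1, R: 1=1.
S1 is at least as good everywhere and strictly better somewhere (tied only at L, R), so S1 weakly but not strictly dominates S3.

S1 weakly dominates S3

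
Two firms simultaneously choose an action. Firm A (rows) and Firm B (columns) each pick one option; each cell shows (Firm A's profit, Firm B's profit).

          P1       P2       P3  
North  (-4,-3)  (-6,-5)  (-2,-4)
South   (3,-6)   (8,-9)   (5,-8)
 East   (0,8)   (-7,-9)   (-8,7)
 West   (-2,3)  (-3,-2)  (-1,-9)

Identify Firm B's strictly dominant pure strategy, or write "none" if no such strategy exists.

P1 vs P2: North: -3>-5, South: -6>-9, East: 8>-9, West: 3>-2.
P1 vs P3: North: -3>-4, South: -6>-8, East: 8>7, West: 3>-9.
P1 strictly beats every other strategy against every opponent action, so it is strictly dominant.

P1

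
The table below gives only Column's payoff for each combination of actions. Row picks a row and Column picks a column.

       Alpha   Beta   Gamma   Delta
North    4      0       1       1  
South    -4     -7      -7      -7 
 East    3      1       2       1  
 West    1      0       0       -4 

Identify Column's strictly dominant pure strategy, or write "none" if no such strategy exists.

Alpha vs Beta: North: 4>0, South: -4>-7, East: 3>1, West: 1>0.
Alpha vs Gamma: North: 4>1, South: -4>-7, East: 3>2, West: 1>0.
Alpha vs Delta: North: 4>1, South: -4>-7, East: 3>1, West: 1>-4.
Alpha strictly beats every other strategy against every opponent action, so it is strictly dominant.

Alpha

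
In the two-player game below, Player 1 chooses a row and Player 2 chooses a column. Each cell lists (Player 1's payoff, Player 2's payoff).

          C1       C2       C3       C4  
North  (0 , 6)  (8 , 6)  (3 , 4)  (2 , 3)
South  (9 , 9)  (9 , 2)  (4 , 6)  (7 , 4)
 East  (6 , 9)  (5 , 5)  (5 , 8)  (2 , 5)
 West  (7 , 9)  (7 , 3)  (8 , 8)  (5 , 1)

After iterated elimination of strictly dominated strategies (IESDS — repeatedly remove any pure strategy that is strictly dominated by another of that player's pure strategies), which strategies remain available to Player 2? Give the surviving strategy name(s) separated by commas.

C1

Row North is eliminated: South beats it against every remaining column (C1: 9>0, C2: 9>8, C3: 4>3, C4: 7>2).
Player 1's strategy East is strictly dominated by West (C1: 7>6, C2: 7>5, C3: 8>5, C4: 5>2) and is removed.
Column C2 is eliminated: C1 beats it against every remaining row (South: 9>2, West: 9>3).
For Player 2, C1 strictly dominates C3 on the remaining rows (South: 9>6, West: 9>8); eliminate C3.
For Player 1, South strictly dominates West on the remaining columns (C1: 9>7, C4: 7>5); eliminate West.
For Player 2, C1 strictly dominates C4 on the remaining rows (South: 9>4); eliminate C4.
Among the remaining strategies, none is strictly dominated by another pure strategy of the same player, so the elimination stops.
Surviving strategies — Player 1: {South}; Player 2: {C1}.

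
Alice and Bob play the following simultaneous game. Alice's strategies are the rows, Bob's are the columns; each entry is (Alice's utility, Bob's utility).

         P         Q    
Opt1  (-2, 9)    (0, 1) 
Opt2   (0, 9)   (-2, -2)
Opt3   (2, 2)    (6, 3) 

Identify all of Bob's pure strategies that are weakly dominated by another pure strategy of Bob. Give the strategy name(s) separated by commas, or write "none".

none

P is not dominated — it holds its own against Q at Opt1 (9>1).
Q is not dominated — it holds its own against P at Opt3 (3>2).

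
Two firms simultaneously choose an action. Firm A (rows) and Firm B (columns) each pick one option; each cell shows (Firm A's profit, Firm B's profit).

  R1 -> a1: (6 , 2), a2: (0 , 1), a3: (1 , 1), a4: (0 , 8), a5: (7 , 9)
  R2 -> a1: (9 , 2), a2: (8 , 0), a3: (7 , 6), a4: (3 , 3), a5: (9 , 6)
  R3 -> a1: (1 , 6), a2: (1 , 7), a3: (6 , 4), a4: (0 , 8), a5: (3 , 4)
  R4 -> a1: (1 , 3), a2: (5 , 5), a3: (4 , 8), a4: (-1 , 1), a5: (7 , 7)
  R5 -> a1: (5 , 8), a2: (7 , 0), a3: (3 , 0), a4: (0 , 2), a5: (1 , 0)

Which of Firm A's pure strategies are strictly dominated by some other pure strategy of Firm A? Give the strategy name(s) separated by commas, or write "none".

R1, R3, R4, R5

R1 is strictly dominated by R2 (a1: 9>6, a2: 8>0, a3: 7>1, a4: 3>0, a5: 9>7).
R2 is not dominated — it holds its own against R1 at a1 (9>6); R3 at a1 (9>1); R4 at a1 (9>1); R5 at a1 (9>5).
R3: dominated, since R2 does at least as well everywhere (a1: 9>1, a2: 8>1, a3: 7>6, a4: 3>0, a5: 9>3).
R4: dominated, since R2 does at least as well everywhere (a1: 9>1, a2: 8>5, a3: 7>4, a4: 3>-1, a5: 9>7).
R5 is strictly dominated by R2 (a1: 9>5, a2: 8>7, a3: 7>3, a4: 3>0, a5: 9>1).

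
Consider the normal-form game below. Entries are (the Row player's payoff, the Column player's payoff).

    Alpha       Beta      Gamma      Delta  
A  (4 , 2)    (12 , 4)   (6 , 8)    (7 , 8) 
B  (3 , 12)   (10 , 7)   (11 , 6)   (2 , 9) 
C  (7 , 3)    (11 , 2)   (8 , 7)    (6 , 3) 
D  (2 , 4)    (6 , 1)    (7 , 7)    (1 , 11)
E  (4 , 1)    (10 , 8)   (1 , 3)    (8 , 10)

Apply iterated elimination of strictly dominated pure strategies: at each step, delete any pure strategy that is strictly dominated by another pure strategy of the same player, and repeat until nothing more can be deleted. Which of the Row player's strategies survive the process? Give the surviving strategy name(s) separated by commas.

For the Row player, B strictly dominates D on the remaining columns (Alpha: 3>2, Beta: 10>6, Gamma: 11>7, Delta: 2>1); eliminate D.
Column Beta is eliminated: Delta beats it against every remaining row (A: 8>4, B: 9>7, C: 3>2, E: 10>8).
Among the remaining strategies, none is strictly dominated by another pure strategy of the same player, so the elimination stops.
Surviving strategies — the Row player: {A, B, C, E}; the Column player: {Alpha, Gamma, Delta}.

A, B, C, E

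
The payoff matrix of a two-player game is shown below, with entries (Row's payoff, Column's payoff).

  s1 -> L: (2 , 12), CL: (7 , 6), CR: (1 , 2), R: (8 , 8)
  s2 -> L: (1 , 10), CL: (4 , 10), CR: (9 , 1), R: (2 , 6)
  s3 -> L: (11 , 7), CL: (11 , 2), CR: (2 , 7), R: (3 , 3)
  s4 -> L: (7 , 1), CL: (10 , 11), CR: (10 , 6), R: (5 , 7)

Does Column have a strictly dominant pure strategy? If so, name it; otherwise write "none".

L fails to dominate CL at s2 (10=10).
CL fails to dominate L at s1 (6<12).
CR fails to dominate L at s1 (2<12).
R fails to dominate L at s1 (8<12).
No single strategy dominates all the others.

none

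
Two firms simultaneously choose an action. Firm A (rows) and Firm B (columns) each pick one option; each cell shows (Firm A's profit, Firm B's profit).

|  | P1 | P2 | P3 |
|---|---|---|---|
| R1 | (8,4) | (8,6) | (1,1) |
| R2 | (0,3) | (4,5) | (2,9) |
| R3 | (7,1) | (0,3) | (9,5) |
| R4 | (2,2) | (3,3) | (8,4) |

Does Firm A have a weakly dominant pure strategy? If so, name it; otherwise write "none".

none

R1 fails to dominate R2 at P3 (1<2).
R2 fails to dominate R1 at P1 (0<8).
R3 fails to dominate R1 at P1 (7<8).
R4 fails to dominate R1 at P1 (2<8).
No single strategy dominates all the others.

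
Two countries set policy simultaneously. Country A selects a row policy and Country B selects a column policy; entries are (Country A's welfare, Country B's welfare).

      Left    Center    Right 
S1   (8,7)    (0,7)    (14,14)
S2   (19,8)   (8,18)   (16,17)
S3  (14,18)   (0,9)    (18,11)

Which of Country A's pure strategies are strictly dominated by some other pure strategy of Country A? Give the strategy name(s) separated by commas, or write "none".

S2 strictly dominates S1 — Left: 19>8, Center: 8>0, Right: 16>14.
Nothing dominates S2: S1 at Left (19>8); S3 at Left (19>14).
Nothing dominates S3: S1 at Left (14>8); S2 at Right (18>16).

S1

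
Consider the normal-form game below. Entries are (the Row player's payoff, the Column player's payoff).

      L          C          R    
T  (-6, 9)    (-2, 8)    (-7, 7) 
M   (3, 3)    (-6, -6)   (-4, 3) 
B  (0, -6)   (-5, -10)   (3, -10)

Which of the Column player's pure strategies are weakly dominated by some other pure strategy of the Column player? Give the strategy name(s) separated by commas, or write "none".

C, R

L: no other strategy beats it everywhere (C at T (9>8); R at T (9>7)).
C: dominated, since L does at least as well everywhere (T: 9>8, M: 3>-6, B: -6>-10).
R is weakly dominated by L (T: 9>7, M: 3=3, B: -6>-10).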